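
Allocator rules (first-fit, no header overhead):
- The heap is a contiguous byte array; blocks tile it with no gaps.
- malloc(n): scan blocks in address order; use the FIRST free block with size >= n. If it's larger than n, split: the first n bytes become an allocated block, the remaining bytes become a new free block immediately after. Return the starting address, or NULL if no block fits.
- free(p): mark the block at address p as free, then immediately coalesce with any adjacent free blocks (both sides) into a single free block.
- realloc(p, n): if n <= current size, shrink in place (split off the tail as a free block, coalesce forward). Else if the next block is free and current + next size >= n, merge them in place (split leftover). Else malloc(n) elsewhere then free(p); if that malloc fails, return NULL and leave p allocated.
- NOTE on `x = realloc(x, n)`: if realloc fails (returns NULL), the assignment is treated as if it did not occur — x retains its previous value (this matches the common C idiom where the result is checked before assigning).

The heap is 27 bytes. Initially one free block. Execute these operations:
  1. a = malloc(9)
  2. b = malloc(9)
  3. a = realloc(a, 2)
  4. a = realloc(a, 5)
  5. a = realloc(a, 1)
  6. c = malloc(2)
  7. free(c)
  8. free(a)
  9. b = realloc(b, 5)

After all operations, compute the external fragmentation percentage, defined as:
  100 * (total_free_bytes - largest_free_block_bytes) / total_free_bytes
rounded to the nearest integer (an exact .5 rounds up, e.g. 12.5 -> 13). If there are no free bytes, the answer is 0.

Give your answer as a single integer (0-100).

Op 1: a = malloc(9) -> a = 0; heap: [0-8 ALLOC][9-26 FREE]
Op 2: b = malloc(9) -> b = 9; heap: [0-8 ALLOC][9-17 ALLOC][18-26 FREE]
Op 3: a = realloc(a, 2) -> a = 0; heap: [0-1 ALLOC][2-8 FREE][9-17 ALLOC][18-26 FREE]
Op 4: a = realloc(a, 5) -> a = 0; heap: [0-4 ALLOC][5-8 FREE][9-17 ALLOC][18-26 FREE]
Op 5: a = realloc(a, 1) -> a = 0; heap: [0-0 ALLOC][1-8 FREE][9-17 ALLOC][18-26 FREE]
Op 6: c = malloc(2) -> c = 1; heap: [0-0 ALLOC][1-2 ALLOC][3-8 FREE][9-17 ALLOC][18-26 FREE]
Op 7: free(c) -> (freed c); heap: [0-0 ALLOC][1-8 FREE][9-17 ALLOC][18-26 FREE]
Op 8: free(a) -> (freed a); heap: [0-8 FREE][9-17 ALLOC][18-26 FREE]
Op 9: b = realloc(b, 5) -> b = 9; heap: [0-8 FREE][9-13 ALLOC][14-26 FREE]
Free blocks: [9 13] total_free=22 largest=13 -> 100*(22-13)/22 = 900/22 ≈ 40.909 -> rounds to 41

Answer: 41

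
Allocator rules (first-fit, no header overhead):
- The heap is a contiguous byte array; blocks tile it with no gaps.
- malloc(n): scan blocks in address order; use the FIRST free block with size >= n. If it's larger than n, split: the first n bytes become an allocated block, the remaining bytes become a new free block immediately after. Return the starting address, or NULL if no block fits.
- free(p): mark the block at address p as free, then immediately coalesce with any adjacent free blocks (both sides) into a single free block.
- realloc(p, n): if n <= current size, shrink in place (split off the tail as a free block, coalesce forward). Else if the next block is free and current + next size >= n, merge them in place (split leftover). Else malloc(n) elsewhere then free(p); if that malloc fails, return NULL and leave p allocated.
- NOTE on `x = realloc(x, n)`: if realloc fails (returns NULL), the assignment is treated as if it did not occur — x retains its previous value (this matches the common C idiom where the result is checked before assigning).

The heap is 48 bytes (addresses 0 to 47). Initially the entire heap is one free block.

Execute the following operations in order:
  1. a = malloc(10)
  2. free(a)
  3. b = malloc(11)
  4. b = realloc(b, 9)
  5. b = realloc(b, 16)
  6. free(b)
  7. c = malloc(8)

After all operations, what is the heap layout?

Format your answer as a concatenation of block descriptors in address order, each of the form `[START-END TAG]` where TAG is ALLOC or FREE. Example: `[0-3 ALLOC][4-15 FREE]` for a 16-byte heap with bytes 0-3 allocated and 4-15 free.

Answer: [0-7 ALLOC][8-47 FREE]

Derivation:
Op 1: a = malloc(10) -> a = 0; heap: [0-9 ALLOC][10-47 FREE]
Op 2: free(a) -> (freed a); heap: [0-47 FREE]
Op 3: b = malloc(11) -> b = 0; heap: [0-10 ALLOC][11-47 FREE]
Op 4: b = realloc(b, 9) -> b = 0; heap: [0-8 ALLOC][9-47 FREE]
Op 5: b = realloc(b, 16) -> b = 0; heap: [0-15 ALLOC][16-47 FREE]
Op 6: free(b) -> (freed b); heap: [0-47 FREE]
Op 7: c = malloc(8) -> c = 0; heap: [0-7 ALLOC][8-47 FREE]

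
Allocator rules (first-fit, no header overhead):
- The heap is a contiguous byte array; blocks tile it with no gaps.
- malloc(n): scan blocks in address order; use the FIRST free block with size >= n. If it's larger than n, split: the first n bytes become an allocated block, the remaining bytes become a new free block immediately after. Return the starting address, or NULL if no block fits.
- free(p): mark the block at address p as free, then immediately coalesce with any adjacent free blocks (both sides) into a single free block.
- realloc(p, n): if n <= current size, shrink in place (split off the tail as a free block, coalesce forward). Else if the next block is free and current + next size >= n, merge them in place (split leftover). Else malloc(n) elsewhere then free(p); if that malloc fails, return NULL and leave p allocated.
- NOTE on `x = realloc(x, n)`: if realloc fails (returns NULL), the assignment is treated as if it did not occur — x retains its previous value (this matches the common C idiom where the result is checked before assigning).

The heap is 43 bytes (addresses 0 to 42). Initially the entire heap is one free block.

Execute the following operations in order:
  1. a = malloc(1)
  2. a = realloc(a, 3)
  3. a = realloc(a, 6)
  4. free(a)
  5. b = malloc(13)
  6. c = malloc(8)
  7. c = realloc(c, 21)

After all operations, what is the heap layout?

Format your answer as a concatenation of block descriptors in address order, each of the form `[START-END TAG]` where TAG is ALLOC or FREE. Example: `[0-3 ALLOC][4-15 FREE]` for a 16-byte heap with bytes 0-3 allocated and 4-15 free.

Answer: [0-12 ALLOC][13-33 ALLOC][34-42 FREE]

Derivation:
Op 1: a = malloc(1) -> a = 0; heap: [0-0 ALLOC][1-42 FREE]
Op 2: a = realloc(a, 3) -> a = 0; heap: [0-2 ALLOC][3-42 FREE]
Op 3: a = realloc(a, 6) -> a = 0; heap: [0-5 ALLOC][6-42 FREE]
Op 4: free(a) -> (freed a); heap: [0-42 FREE]
Op 5: b = malloc(13) -> b = 0; heap: [0-12 ALLOC][13-42 FREE]
Op 6: c = malloc(8) -> c = 13; heap: [0-12 ALLOC][13-20 ALLOC][21-42 FREE]
Op 7: c = realloc(c, 21) -> c = 13; heap: [0-12 ALLOC][13-33 ALLOC][34-42 FREE]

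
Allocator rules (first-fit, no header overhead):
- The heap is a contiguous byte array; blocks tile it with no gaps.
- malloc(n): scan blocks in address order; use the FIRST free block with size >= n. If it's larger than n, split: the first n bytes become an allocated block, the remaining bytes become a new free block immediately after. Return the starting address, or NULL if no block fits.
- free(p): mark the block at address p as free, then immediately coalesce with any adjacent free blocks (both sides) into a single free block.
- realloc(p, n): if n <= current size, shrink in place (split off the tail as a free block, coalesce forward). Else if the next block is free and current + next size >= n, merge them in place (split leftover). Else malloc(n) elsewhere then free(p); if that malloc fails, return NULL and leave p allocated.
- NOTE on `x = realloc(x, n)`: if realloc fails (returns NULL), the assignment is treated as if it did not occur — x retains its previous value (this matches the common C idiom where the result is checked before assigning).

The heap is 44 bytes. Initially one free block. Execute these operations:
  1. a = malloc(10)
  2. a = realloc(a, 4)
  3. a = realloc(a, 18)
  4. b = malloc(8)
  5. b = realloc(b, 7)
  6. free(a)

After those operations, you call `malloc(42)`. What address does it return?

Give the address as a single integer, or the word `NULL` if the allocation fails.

Op 1: a = malloc(10) -> a = 0; heap: [0-9 ALLOC][10-43 FREE]
Op 2: a = realloc(a, 4) -> a = 0; heap: [0-3 ALLOC][4-43 FREE]
Op 3: a = realloc(a, 18) -> a = 0; heap: [0-17 ALLOC][18-43 FREE]
Op 4: b = malloc(8) -> b = 18; heap: [0-17 ALLOC][18-25 ALLOC][26-43 FREE]
Op 5: b = realloc(b, 7) -> b = 18; heap: [0-17 ALLOC][18-24 ALLOC][25-43 FREE]
Op 6: free(a) -> (freed a); heap: [0-17 FREE][18-24 ALLOC][25-43 FREE]
malloc(42): first-fit scan over [0-17 FREE][18-24 ALLOC][25-43 FREE] -> NULL

Answer: NULL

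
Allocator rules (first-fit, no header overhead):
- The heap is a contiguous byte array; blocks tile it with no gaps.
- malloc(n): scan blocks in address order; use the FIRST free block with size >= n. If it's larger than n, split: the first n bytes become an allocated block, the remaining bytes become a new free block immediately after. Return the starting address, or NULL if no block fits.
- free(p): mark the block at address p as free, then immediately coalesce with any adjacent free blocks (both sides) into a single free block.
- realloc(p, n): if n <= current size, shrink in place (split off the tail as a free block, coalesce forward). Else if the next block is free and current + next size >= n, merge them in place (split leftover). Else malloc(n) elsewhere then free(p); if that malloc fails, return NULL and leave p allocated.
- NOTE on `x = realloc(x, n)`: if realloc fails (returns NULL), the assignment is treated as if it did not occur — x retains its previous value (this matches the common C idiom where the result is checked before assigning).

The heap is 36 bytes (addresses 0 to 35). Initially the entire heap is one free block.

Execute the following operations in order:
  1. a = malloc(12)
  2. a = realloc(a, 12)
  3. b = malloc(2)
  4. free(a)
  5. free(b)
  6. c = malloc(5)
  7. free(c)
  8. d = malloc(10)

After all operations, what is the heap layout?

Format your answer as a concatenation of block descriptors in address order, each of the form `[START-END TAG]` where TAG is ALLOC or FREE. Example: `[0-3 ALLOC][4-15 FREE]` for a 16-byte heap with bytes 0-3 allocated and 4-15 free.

Answer: [0-9 ALLOC][10-35 FREE]

Derivation:
Op 1: a = malloc(12) -> a = 0; heap: [0-11 ALLOC][12-35 FREE]
Op 2: a = realloc(a, 12) -> a = 0; heap: [0-11 ALLOC][12-35 FREE]
Op 3: b = malloc(2) -> b = 12; heap: [0-11 ALLOC][12-13 ALLOC][14-35 FREE]
Op 4: free(a) -> (freed a); heap: [0-11 FREE][12-13 ALLOC][14-35 FREE]
Op 5: free(b) -> (freed b); heap: [0-35 FREE]
Op 6: c = malloc(5) -> c = 0; heap: [0-4 ALLOC][5-35 FREE]
Op 7: free(c) -> (freed c); heap: [0-35 FREE]
Op 8: d = malloc(10) -> d = 0; heap: [0-9 ALLOC][10-35 FREE]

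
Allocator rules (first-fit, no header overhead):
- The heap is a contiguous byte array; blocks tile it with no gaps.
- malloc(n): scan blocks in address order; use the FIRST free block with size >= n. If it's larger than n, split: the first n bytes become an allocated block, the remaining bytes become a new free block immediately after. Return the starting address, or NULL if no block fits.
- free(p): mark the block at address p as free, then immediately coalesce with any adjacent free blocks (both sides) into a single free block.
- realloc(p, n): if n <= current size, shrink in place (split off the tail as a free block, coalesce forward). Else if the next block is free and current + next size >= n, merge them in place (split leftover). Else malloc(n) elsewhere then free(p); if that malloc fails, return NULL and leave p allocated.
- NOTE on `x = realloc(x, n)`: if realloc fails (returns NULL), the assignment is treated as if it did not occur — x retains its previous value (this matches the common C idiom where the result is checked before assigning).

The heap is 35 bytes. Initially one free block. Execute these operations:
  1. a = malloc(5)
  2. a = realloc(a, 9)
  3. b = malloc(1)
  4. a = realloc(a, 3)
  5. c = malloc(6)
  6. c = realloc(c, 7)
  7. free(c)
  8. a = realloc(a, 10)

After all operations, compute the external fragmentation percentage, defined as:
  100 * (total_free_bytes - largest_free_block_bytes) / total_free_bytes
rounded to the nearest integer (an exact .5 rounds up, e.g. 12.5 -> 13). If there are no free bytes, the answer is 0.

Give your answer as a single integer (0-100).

Op 1: a = malloc(5) -> a = 0; heap: [0-4 ALLOC][5-34 FREE]
Op 2: a = realloc(a, 9) -> a = 0; heap: [0-8 ALLOC][9-34 FREE]
Op 3: b = malloc(1) -> b = 9; heap: [0-8 ALLOC][9-9 ALLOC][10-34 FREE]
Op 4: a = realloc(a, 3) -> a = 0; heap: [0-2 ALLOC][3-8 FREE][9-9 ALLOC][10-34 FREE]
Op 5: c = malloc(6) -> c = 3; heap: [0-2 ALLOC][3-8 ALLOC][9-9 ALLOC][10-34 FREE]
Op 6: c = realloc(c, 7) -> c = 10; heap: [0-2 ALLOC][3-8 FREE][9-9 ALLOC][10-16 ALLOC][17-34 FREE]
Op 7: free(c) -> (freed c); heap: [0-2 ALLOC][3-8 FREE][9-9 ALLOC][10-34 FREE]
Op 8: a = realloc(a, 10) -> a = 10; heap: [0-8 FREE][9-9 ALLOC][10-19 ALLOC][20-34 FREE]
Free blocks: [9 15] total_free=24 largest=15 -> 100*(24-15)/24 = 900/24 = 37.5 -> rounds to 38

Answer: 38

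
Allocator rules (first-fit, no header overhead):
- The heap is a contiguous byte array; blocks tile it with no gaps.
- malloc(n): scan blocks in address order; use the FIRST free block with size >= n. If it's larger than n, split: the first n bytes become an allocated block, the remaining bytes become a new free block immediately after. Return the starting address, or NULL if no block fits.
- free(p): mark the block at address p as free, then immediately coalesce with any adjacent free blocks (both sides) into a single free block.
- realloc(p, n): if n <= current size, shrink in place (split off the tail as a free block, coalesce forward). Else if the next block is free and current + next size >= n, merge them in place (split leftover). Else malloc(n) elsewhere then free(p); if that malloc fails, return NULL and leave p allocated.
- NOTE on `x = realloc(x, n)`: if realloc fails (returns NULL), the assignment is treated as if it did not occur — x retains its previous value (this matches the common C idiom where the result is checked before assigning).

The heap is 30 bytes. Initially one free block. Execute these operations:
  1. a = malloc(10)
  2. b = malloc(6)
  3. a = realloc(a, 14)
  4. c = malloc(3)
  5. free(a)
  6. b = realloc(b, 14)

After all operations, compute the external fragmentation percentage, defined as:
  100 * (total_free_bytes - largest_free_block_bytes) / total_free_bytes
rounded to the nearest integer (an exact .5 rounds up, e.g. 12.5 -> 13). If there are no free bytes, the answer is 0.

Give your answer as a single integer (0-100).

Answer: 46

Derivation:
Op 1: a = malloc(10) -> a = 0; heap: [0-9 ALLOC][10-29 FREE]
Op 2: b = malloc(6) -> b = 10; heap: [0-9 ALLOC][10-15 ALLOC][16-29 FREE]
Op 3: a = realloc(a, 14) -> a = 16; heap: [0-9 FREE][10-15 ALLOC][16-29 ALLOC]
Op 4: c = malloc(3) -> c = 0; heap: [0-2 ALLOC][3-9 FREE][10-15 ALLOC][16-29 ALLOC]
Op 5: free(a) -> (freed a); heap: [0-2 ALLOC][3-9 FREE][10-15 ALLOC][16-29 FREE]
Op 6: b = realloc(b, 14) -> b = 10; heap: [0-2 ALLOC][3-9 FREE][10-23 ALLOC][24-29 FREE]
Free blocks: [7 6] total_free=13 largest=7 -> 100*(13-7)/13 = 600/13 ≈ 46.154 -> rounds to 46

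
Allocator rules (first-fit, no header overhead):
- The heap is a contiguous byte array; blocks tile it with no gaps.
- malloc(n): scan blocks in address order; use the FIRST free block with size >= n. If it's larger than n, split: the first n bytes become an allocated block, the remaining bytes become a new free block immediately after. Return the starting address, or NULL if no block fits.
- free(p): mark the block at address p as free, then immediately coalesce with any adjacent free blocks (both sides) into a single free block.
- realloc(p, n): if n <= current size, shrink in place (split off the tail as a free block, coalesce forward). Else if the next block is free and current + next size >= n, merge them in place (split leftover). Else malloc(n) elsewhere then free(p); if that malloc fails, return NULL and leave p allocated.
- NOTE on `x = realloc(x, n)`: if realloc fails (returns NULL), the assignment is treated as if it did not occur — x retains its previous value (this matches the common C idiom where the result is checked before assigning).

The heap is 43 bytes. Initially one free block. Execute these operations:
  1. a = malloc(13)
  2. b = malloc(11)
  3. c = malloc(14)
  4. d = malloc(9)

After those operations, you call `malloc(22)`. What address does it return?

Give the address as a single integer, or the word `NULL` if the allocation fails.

Op 1: a = malloc(13) -> a = 0; heap: [0-12 ALLOC][13-42 FREE]
Op 2: b = malloc(11) -> b = 13; heap: [0-12 ALLOC][13-23 ALLOC][24-42 FREE]
Op 3: c = malloc(14) -> c = 24; heap: [0-12 ALLOC][13-23 ALLOC][24-37 ALLOC][38-42 FREE]
Op 4: d = malloc(9) -> d = NULL; heap: [0-12 ALLOC][13-23 ALLOC][24-37 ALLOC][38-42 FREE]
malloc(22): first-fit scan over [0-12 ALLOC][13-23 ALLOC][24-37 ALLOC][38-42 FREE] -> NULL

Answer: NULL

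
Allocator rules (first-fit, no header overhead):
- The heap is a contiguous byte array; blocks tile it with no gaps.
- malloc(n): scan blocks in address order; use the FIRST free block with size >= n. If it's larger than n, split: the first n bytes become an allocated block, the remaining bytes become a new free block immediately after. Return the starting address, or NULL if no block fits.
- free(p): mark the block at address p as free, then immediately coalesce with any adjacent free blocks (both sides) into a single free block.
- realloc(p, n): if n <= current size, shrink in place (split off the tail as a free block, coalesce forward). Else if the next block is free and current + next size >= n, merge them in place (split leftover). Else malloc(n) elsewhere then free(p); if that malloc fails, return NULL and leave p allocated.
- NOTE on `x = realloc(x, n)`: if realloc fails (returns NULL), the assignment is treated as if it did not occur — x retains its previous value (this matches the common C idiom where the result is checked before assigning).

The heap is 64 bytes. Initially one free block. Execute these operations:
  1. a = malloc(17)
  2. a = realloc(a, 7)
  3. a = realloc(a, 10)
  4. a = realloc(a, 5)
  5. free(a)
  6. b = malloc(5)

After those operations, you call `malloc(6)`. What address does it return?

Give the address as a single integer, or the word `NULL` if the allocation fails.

Op 1: a = malloc(17) -> a = 0; heap: [0-16 ALLOC][17-63 FREE]
Op 2: a = realloc(a, 7) -> a = 0; heap: [0-6 ALLOC][7-63 FREE]
Op 3: a = realloc(a, 10) -> a = 0; heap: [0-9 ALLOC][10-63 FREE]
Op 4: a = realloc(a, 5) -> a = 0; heap: [0-4 ALLOC][5-63 FREE]
Op 5: free(a) -> (freed a); heap: [0-63 FREE]
Op 6: b = malloc(5) -> b = 0; heap: [0-4 ALLOC][5-63 FREE]
malloc(6): first-fit scan over [0-4 ALLOC][5-63 FREE] -> 5

Answer: 5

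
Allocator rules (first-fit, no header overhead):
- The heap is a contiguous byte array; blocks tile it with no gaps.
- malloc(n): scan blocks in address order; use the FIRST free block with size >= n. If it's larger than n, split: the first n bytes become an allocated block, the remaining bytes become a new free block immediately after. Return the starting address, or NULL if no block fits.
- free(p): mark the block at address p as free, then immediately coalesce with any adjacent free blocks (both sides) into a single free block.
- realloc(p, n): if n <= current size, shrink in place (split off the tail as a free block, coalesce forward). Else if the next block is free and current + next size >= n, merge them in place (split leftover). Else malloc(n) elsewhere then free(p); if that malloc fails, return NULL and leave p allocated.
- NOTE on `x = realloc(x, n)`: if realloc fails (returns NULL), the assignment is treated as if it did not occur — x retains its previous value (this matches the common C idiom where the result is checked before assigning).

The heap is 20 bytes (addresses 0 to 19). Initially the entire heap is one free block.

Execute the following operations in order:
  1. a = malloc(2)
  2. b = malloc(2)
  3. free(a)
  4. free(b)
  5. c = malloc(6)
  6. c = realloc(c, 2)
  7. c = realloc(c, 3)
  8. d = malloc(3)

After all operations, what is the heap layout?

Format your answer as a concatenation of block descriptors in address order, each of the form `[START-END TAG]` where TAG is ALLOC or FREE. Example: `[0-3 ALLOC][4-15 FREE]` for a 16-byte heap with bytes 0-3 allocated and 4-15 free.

Op 1: a = malloc(2) -> a = 0; heap: [0-1 ALLOC][2-19 FREE]
Op 2: b = malloc(2) -> b = 2; heap: [0-1 ALLOC][2-3 ALLOC][4-19 FREE]
Op 3: free(a) -> (freed a); heap: [0-1 FREE][2-3 ALLOC][4-19 FREE]
Op 4: free(b) -> (freed b); heap: [0-19 FREE]
Op 5: c = malloc(6) -> c = 0; heap: [0-5 ALLOC][6-19 FREE]
Op 6: c = realloc(c, 2) -> c = 0; heap: [0-1 ALLOC][2-19 FREE]
Op 7: c = realloc(c, 3) -> c = 0; heap: [0-2 ALLOC][3-19 FREE]
Op 8: d = malloc(3) -> d = 3; heap: [0-2 ALLOC][3-5 ALLOC][6-19 FREE]

Answer: [0-2 ALLOC][3-5 ALLOC][6-19 FREE]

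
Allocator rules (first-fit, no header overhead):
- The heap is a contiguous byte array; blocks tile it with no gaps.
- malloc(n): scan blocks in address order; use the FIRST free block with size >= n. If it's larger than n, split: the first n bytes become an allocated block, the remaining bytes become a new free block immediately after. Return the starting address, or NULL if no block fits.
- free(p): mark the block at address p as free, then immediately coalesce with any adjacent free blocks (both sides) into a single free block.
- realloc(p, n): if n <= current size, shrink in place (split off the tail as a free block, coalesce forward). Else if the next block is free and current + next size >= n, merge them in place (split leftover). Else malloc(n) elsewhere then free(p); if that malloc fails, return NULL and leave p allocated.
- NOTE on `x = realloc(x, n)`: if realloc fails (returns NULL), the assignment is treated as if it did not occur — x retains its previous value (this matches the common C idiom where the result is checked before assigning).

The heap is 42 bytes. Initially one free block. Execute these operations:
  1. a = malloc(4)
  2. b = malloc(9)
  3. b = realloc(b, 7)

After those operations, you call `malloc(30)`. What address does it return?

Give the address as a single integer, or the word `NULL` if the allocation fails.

Answer: 11

Derivation:
Op 1: a = malloc(4) -> a = 0; heap: [0-3 ALLOC][4-41 FREE]
Op 2: b = malloc(9) -> b = 4; heap: [0-3 ALLOC][4-12 ALLOC][13-41 FREE]
Op 3: b = realloc(b, 7) -> b = 4; heap: [0-3 ALLOC][4-10 ALLOC][11-41 FREE]
malloc(30): first-fit scan over [0-3 ALLOC][4-10 ALLOC][11-41 FREE] -> 11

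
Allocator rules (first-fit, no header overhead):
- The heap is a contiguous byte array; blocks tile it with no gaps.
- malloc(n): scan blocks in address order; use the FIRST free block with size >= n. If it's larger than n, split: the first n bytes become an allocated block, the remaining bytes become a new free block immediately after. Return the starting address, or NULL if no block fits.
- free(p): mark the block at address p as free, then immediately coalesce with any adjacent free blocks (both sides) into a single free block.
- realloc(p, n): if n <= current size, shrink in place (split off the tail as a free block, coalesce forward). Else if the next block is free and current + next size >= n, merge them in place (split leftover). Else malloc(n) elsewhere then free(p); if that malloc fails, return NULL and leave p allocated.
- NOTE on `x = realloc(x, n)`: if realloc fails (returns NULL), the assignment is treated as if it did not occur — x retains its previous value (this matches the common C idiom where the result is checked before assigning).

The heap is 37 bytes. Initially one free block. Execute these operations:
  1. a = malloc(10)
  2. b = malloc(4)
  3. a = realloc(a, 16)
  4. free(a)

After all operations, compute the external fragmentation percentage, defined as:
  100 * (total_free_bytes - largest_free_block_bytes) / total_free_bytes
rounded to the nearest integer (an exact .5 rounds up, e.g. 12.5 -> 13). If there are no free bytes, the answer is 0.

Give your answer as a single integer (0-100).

Answer: 30

Derivation:
Op 1: a = malloc(10) -> a = 0; heap: [0-9 ALLOC][10-36 FREE]
Op 2: b = malloc(4) -> b = 10; heap: [0-9 ALLOC][10-13 ALLOC][14-36 FREE]
Op 3: a = realloc(a, 16) -> a = 14; heap: [0-9 FREE][10-13 ALLOC][14-29 ALLOC][30-36 FREE]
Op 4: free(a) -> (freed a); heap: [0-9 FREE][10-13 ALLOC][14-36 FREE]
Free blocks: [10 23] total_free=33 largest=23 -> 100*(33-23)/33 = 1000/33 ≈ 30.303 -> rounds to 30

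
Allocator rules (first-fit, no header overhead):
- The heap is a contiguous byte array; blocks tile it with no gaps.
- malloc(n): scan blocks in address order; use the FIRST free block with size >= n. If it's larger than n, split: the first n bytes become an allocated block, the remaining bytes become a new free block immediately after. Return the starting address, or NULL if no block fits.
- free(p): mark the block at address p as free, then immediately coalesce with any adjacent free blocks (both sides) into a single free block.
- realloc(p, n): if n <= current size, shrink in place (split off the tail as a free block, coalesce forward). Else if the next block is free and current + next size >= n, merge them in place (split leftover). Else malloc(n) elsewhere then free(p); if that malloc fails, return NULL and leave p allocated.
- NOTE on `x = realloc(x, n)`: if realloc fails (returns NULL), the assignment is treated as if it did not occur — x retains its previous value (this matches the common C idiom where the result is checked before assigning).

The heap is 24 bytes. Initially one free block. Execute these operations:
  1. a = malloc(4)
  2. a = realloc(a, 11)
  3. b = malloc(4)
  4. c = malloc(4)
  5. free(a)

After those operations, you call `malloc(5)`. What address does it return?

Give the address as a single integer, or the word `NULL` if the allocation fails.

Op 1: a = malloc(4) -> a = 0; heap: [0-3 ALLOC][4-23 FREE]
Op 2: a = realloc(a, 11) -> a = 0; heap: [0-10 ALLOC][11-23 FREE]
Op 3: b = malloc(4) -> b = 11; heap: [0-10 ALLOC][11-14 ALLOC][15-23 FREE]
Op 4: c = malloc(4) -> c = 15; heap: [0-10 ALLOC][11-14 ALLOC][15-18 ALLOC][19-23 FREE]
Op 5: free(a) -> (freed a); heap: [0-10 FREE][11-14 ALLOC][15-18 ALLOC][19-23 FREE]
malloc(5): first-fit scan over [0-10 FREE][11-14 ALLOC][15-18 ALLOC][19-23 FREE] -> 0

Answer: 0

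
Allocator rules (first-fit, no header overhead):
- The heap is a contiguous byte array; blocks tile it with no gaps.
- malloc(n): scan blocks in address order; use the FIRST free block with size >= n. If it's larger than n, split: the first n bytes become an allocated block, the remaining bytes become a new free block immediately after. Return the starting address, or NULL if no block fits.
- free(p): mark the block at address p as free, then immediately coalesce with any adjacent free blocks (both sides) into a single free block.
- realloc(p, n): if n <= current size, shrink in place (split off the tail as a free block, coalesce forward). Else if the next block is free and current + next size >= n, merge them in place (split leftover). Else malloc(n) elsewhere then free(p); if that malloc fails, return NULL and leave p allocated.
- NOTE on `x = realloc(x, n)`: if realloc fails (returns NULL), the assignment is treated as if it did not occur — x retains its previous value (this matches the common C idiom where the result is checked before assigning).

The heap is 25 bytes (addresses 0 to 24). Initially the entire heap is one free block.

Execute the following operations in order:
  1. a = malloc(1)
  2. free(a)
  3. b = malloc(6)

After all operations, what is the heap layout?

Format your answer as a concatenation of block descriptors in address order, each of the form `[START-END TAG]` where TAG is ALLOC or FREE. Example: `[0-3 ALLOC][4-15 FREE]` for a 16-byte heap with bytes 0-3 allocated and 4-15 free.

Answer: [0-5 ALLOC][6-24 FREE]

Derivation:
Op 1: a = malloc(1) -> a = 0; heap: [0-0 ALLOC][1-24 FREE]
Op 2: free(a) -> (freed a); heap: [0-24 FREE]
Op 3: b = malloc(6) -> b = 0; heap: [0-5 ALLOC][6-24 FREE]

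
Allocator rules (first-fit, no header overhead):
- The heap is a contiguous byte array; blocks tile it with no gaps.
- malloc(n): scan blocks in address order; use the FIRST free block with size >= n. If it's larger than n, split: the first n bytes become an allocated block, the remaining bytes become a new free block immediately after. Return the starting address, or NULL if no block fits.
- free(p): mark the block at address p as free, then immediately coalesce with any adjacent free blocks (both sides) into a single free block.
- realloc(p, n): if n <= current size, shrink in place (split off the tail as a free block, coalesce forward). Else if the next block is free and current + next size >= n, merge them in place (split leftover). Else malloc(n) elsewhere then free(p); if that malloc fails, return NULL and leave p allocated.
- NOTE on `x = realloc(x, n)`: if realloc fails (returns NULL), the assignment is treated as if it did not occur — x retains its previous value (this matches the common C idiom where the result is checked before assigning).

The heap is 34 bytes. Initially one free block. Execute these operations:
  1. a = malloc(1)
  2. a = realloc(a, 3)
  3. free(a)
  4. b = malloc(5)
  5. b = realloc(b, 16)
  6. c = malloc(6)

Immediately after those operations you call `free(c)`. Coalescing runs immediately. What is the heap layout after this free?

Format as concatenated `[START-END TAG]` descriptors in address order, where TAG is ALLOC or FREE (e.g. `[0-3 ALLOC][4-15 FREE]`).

Op 1: a = malloc(1) -> a = 0; heap: [0-0 ALLOC][1-33 FREE]
Op 2: a = realloc(a, 3) -> a = 0; heap: [0-2 ALLOC][3-33 FREE]
Op 3: free(a) -> (freed a); heap: [0-33 FREE]
Op 4: b = malloc(5) -> b = 0; heap: [0-4 ALLOC][5-33 FREE]
Op 5: b = realloc(b, 16) -> b = 0; heap: [0-15 ALLOC][16-33 FREE]
Op 6: c = malloc(6) -> c = 16; heap: [0-15 ALLOC][16-21 ALLOC][22-33 FREE]
free(c): c = 16 -> block [16-21 ALLOC]; mark free, coalesce with adjacent free neighbors -> [0-15 ALLOC][16-33 FREE]

Answer: [0-15 ALLOC][16-33 FREE]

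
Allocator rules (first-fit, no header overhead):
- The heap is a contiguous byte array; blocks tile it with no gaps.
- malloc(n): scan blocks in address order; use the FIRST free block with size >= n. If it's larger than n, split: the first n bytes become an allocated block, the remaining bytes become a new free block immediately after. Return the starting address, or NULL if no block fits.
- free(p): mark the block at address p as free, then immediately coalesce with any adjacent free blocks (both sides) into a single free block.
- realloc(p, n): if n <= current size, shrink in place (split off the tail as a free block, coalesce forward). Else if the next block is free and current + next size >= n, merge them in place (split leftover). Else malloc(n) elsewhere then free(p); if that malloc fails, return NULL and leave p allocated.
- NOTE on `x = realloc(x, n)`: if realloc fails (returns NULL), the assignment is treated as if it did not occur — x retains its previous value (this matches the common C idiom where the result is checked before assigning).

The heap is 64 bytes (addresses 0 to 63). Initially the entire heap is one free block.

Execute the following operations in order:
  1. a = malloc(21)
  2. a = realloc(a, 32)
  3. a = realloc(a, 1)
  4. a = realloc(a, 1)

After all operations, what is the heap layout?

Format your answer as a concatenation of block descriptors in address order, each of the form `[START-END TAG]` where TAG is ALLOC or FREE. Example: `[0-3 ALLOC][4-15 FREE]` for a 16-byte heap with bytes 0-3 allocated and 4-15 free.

Op 1: a = malloc(21) -> a = 0; heap: [0-20 ALLOC][21-63 FREE]
Op 2: a = realloc(a, 32) -> a = 0; heap: [0-31 ALLOC][32-63 FREE]
Op 3: a = realloc(a, 1) -> a = 0; heap: [0-0 ALLOC][1-63 FREE]
Op 4: a = realloc(a, 1) -> a = 0; heap: [0-0 ALLOC][1-63 FREE]

Answer: [0-0 ALLOC][1-63 FREE]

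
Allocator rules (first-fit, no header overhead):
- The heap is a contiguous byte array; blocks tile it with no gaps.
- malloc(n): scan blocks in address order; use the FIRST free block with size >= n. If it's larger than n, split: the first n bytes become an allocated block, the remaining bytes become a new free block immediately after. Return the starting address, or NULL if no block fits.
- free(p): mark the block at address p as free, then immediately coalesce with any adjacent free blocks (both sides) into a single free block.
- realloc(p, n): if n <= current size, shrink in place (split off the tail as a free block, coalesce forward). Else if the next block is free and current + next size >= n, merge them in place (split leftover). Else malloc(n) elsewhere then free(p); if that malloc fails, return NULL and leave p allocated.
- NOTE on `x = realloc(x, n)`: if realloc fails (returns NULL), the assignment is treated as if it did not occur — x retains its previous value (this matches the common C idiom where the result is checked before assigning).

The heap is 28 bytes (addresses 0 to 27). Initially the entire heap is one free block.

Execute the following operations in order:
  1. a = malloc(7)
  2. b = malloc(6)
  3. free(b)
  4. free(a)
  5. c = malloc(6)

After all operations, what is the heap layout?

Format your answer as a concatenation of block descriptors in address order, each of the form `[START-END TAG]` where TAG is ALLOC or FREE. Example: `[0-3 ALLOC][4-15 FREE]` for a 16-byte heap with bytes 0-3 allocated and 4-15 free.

Answer: [0-5 ALLOC][6-27 FREE]

Derivation:
Op 1: a = malloc(7) -> a = 0; heap: [0-6 ALLOC][7-27 FREE]
Op 2: b = malloc(6) -> b = 7; heap: [0-6 ALLOC][7-12 ALLOC][13-27 FREE]
Op 3: free(b) -> (freed b); heap: [0-6 ALLOC][7-27 FREE]
Op 4: free(a) -> (freed a); heap: [0-27 FREE]
Op 5: c = malloc(6) -> c = 0; heap: [0-5 ALLOC][6-27 FREE]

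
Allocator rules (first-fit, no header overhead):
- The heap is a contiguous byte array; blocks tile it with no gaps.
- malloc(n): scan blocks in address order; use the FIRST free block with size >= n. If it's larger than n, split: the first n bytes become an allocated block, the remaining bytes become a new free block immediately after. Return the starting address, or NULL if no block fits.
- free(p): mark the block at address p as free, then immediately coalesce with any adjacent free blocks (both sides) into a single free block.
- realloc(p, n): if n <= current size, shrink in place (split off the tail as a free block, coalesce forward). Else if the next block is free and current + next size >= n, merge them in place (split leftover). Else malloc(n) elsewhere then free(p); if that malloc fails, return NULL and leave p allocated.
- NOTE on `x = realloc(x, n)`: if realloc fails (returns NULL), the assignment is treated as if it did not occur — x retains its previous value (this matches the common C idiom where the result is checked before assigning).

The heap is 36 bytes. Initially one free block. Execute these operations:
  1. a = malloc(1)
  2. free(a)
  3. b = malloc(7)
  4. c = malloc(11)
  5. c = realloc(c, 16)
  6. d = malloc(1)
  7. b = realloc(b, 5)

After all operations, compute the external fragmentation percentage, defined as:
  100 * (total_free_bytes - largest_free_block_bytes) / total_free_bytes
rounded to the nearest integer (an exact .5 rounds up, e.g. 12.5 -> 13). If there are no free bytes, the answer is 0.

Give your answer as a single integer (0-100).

Answer: 14

Derivation:
Op 1: a = malloc(1) -> a = 0; heap: [0-0 ALLOC][1-35 FREE]
Op 2: free(a) -> (freed a); heap: [0-35 FREE]
Op 3: b = malloc(7) -> b = 0; heap: [0-6 ALLOC][7-35 FREE]
Op 4: c = malloc(11) -> c = 7; heap: [0-6 ALLOC][7-17 ALLOC][18-35 FREE]
Op 5: c = realloc(c, 16) -> c = 7; heap: [0-6 ALLOC][7-22 ALLOC][23-35 FREE]
Op 6: d = malloc(1) -> d = 23; heap: [0-6 ALLOC][7-22 ALLOC][23-23 ALLOC][24-35 FREE]
Op 7: b = realloc(b, 5) -> b = 0; heap: [0-4 ALLOC][5-6 FREE][7-22 ALLOC][23-23 ALLOC][24-35 FREE]
Free blocks: [2 12] total_free=14 largest=12 -> 100*(14-12)/14 = 200/14 ≈ 14.286 -> rounds to 14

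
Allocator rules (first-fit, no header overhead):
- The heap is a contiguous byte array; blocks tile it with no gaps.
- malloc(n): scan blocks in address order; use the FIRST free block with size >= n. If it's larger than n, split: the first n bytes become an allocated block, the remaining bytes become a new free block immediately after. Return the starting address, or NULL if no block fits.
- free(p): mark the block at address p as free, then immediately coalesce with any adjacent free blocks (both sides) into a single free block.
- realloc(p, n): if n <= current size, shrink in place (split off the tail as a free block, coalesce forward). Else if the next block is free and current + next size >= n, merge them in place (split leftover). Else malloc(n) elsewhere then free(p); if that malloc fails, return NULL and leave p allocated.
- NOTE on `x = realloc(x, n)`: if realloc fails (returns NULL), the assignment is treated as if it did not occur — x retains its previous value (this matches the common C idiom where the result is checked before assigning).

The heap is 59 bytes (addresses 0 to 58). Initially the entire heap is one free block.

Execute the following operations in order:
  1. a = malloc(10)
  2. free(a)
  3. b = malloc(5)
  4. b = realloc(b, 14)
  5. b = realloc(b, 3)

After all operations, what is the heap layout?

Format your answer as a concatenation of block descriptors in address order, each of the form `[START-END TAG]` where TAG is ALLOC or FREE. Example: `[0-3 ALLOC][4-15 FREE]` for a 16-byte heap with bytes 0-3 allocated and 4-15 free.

Op 1: a = malloc(10) -> a = 0; heap: [0-9 ALLOC][10-58 FREE]
Op 2: free(a) -> (freed a); heap: [0-58 FREE]
Op 3: b = malloc(5) -> b = 0; heap: [0-4 ALLOC][5-58 FREE]
Op 4: b = realloc(b, 14) -> b = 0; heap: [0-13 ALLOC][14-58 FREE]
Op 5: b = realloc(b, 3) -> b = 0; heap: [0-2 ALLOC][3-58 FREE]

Answer: [0-2 ALLOC][3-58 FREE]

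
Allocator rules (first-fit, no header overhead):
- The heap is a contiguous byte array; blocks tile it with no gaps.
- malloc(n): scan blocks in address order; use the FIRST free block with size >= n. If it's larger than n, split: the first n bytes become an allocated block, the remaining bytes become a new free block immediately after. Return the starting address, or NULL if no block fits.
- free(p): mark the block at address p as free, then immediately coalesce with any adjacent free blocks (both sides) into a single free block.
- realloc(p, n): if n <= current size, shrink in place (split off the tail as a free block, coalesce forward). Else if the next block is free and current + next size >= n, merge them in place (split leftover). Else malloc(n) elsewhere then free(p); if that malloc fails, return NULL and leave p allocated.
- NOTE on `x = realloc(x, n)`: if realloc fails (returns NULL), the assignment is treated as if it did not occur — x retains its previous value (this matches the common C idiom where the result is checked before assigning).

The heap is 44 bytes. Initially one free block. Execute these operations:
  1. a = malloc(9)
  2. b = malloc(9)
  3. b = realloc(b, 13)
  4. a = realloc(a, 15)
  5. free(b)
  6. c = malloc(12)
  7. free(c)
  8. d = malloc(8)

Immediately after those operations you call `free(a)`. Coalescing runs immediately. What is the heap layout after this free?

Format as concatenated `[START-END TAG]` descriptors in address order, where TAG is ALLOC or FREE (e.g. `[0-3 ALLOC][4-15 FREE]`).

Op 1: a = malloc(9) -> a = 0; heap: [0-8 ALLOC][9-43 FREE]
Op 2: b = malloc(9) -> b = 9; heap: [0-8 ALLOC][9-17 ALLOC][18-43 FREE]
Op 3: b = realloc(b, 13) -> b = 9; heap: [0-8 ALLOC][9-21 ALLOC][22-43 FREE]
Op 4: a = realloc(a, 15) -> a = 22; heap: [0-8 FREE][9-21 ALLOC][22-36 ALLOC][37-43 FREE]
Op 5: free(b) -> (freed b); heap: [0-21 FREE][22-36 ALLOC][37-43 FREE]
Op 6: c = malloc(12) -> c = 0; heap: [0-11 ALLOC][12-21 FREE][22-36 ALLOC][37-43 FREE]
Op 7: free(c) -> (freed c); heap: [0-21 FREE][22-36 ALLOC][37-43 FREE]
Op 8: d = malloc(8) -> d = 0; heap: [0-7 ALLOC][8-21 FREE][22-36 ALLOC][37-43 FREE]
free(a): a = 22 -> block [22-36 ALLOC]; mark free, coalesce with adjacent free neighbors -> [0-7 ALLOC][8-43 FREE]

Answer: [0-7 ALLOC][8-43 FREE]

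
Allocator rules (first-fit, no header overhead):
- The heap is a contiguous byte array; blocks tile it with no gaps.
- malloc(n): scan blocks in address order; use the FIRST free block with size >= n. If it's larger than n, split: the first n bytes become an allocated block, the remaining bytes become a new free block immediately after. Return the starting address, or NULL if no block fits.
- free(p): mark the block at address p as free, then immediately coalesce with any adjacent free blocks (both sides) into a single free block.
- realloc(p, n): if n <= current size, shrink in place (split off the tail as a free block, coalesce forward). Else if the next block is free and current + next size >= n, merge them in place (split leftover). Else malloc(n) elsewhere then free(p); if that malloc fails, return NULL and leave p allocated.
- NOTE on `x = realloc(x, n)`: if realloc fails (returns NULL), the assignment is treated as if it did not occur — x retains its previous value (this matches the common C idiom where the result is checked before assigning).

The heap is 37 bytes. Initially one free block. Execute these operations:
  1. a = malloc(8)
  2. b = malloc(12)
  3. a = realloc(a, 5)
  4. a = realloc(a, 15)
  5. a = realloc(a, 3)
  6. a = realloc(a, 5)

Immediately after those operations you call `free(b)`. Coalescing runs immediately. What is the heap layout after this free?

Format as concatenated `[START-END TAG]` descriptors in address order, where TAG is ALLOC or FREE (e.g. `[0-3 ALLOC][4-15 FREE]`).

Answer: [0-19 FREE][20-24 ALLOC][25-36 FREE]

Derivation:
Op 1: a = malloc(8) -> a = 0; heap: [0-7 ALLOC][8-36 FREE]
Op 2: b = malloc(12) -> b = 8; heap: [0-7 ALLOC][8-19 ALLOC][20-36 FREE]
Op 3: a = realloc(a, 5) -> a = 0; heap: [0-4 ALLOC][5-7 FREE][8-19 ALLOC][20-36 FREE]
Op 4: a = realloc(a, 15) -> a = 20; heap: [0-7 FREE][8-19 ALLOC][20-34 ALLOC][35-36 FREE]
Op 5: a = realloc(a, 3) -> a = 20; heap: [0-7 FREE][8-19 ALLOC][20-22 ALLOC][23-36 FREE]
Op 6: a = realloc(a, 5) -> a = 20; heap: [0-7 FREE][8-19 ALLOC][20-24 ALLOC][25-36 FREE]
free(b): b = 8 -> block [8-19 ALLOC]; mark free, coalesce with adjacent free neighbors -> [0-19 FREE][20-24 ALLOC][25-36 FREE]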